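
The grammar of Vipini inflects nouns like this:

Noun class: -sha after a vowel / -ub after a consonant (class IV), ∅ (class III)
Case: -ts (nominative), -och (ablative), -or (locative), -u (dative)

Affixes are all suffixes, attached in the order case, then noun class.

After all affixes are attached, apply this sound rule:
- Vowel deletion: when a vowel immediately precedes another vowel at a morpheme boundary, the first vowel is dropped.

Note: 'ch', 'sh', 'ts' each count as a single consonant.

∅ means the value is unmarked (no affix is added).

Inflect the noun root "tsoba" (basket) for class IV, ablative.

Attach case ablative -och → tsobaoch.
Attach noun class class IV -ub (after consonant 'ch') → tsobaochub.
Apply vowel deletion: tsobaochub → tsobochub.

tsobochub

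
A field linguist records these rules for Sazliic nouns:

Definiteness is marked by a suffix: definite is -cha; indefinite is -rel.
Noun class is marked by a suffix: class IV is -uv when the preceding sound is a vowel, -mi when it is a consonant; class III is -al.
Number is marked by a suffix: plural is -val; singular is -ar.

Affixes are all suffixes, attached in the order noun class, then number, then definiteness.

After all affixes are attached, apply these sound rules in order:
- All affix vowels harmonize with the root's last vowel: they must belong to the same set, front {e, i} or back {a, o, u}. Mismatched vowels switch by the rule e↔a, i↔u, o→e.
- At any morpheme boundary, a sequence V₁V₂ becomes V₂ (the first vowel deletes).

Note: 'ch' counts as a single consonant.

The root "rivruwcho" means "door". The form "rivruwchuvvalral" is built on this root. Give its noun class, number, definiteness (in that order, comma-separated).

Segment: rivruwcho-uv-val-rel.
noun class: -uv/mi → class IV.
number: -val → plural.
definiteness: -rel → indefinite.

class IV, plural, indefinite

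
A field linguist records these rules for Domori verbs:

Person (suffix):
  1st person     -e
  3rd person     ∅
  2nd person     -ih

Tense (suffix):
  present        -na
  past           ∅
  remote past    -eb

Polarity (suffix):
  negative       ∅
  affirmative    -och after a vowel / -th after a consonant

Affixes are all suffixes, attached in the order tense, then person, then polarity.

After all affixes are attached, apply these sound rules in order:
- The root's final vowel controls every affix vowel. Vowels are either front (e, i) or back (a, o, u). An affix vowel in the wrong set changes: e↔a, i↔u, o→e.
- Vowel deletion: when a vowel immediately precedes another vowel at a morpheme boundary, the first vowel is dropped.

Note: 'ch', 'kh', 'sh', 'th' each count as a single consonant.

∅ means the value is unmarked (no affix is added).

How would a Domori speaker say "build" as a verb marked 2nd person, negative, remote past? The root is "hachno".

Attach tense remote past -eb → hachnoeb.
Attach person 2nd person -ih → hachnoebih.
polarity = negative: zero marking, form stays hachnoebih.
Apply vowel harmony: hachnoebih → hachnoabuh.
Apply vowel deletion: hachnoabuh → hachnabuh.

hachnabuh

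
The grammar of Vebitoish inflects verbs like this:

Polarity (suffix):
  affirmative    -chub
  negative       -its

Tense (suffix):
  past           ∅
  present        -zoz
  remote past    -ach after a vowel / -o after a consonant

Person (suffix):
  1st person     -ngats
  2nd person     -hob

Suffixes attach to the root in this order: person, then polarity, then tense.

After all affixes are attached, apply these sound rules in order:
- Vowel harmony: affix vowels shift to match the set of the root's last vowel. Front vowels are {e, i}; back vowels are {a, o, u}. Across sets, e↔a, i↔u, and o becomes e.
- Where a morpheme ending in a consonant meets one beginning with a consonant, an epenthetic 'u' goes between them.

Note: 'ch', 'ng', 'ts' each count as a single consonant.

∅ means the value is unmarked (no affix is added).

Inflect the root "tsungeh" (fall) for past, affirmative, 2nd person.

Attach person 2nd person -hob → tsungehhob.
Attach polarity affirmative -chub → tsungehhobchub.
tense = past: zero marking, form stays tsungehhobchub.
Apply vowel harmony: tsungehhobchub → tsungehhebchib.
Apply epenthesis: tsungehhebchib → tsungehuhebuchib.

tsungehuhebuchib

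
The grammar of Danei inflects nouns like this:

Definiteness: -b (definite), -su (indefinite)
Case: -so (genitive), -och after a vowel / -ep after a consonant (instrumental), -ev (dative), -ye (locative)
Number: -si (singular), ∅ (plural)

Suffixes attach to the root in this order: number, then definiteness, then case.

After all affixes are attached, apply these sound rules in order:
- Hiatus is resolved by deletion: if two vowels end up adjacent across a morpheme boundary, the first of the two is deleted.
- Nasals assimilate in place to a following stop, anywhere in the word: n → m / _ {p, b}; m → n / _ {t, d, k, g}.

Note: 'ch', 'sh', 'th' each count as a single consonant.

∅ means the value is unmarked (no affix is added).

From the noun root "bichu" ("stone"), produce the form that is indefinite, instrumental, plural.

number = plural: zero marking, form stays bichu.
Attach definiteness indefinite -su → bichusu.
Attach case instrumental -och (after vowel 'u') → bichusuoch.
Apply vowel deletion: bichusuoch → bichusoch.
Nasal assimilation: no change.

bichusoch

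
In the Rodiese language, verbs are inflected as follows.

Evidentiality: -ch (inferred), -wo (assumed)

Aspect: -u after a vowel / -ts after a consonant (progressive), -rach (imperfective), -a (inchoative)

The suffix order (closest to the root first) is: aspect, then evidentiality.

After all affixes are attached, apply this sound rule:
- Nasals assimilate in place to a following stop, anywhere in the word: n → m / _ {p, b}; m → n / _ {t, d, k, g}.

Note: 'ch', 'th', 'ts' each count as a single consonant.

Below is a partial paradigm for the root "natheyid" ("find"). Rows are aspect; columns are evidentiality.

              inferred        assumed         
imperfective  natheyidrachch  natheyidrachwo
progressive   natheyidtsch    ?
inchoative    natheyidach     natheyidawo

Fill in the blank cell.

natheyidtswo

Attach aspect progressive -ts (after consonant 'd') → natheyidts.
Attach evidentiality assumed -wo → natheyidtswo.
Nasal assimilation: no change.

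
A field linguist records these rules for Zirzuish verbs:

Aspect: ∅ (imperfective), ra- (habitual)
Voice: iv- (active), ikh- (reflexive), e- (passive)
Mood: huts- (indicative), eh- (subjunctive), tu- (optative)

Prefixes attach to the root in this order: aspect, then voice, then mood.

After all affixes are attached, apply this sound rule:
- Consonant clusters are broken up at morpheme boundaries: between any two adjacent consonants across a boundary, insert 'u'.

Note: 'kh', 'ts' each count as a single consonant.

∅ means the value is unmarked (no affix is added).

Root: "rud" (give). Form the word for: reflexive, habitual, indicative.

Attach aspect habitual ra- → rarud.
Attach voice reflexive ikh- → ikhrarud.
Attach mood indicative huts- → hutsikhrarud.
Apply epenthesis: hutsikhrarud → hutsikhurarud.

hutsikhurarud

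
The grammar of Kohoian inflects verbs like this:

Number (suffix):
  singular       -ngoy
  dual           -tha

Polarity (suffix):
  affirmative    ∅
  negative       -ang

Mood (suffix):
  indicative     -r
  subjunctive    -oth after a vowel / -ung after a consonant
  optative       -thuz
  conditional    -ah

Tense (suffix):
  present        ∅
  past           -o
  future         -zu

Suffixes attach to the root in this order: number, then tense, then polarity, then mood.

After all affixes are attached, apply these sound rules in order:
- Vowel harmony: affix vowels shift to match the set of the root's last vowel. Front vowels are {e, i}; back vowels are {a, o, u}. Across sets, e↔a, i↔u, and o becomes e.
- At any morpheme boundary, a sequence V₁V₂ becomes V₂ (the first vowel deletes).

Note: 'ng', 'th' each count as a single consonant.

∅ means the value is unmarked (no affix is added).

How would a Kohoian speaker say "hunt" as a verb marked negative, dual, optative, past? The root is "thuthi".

Attach number dual -tha → thuthitha.
Attach tense past -o → thuthithao.
Attach polarity negative -ang → thuthithaoang.
Attach mood optative -thuz → thuthithaoangthuz.
Apply vowel harmony: thuthithaoangthuz → thuthitheeengthiz.
Apply vowel deletion: thuthitheeengthiz → thuthithengthiz.

thuthithengthiz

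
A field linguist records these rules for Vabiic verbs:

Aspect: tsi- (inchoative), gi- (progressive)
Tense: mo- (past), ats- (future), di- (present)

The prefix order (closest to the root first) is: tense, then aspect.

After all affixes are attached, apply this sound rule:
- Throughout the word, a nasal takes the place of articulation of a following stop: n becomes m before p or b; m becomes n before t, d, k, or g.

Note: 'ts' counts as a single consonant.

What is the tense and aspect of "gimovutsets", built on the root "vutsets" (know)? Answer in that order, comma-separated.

past, progressive

Segment: gi-mo-vutsets.
tense: mo- → past.
aspect: gi- → progressive.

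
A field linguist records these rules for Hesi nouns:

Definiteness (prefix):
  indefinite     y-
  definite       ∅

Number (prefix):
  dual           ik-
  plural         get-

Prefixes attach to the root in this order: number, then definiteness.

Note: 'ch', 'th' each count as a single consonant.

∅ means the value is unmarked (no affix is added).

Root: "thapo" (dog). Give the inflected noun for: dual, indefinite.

Attach number dual ik- → ikthapo.
Attach definiteness indefinite y- → yikthapo.

yikthapo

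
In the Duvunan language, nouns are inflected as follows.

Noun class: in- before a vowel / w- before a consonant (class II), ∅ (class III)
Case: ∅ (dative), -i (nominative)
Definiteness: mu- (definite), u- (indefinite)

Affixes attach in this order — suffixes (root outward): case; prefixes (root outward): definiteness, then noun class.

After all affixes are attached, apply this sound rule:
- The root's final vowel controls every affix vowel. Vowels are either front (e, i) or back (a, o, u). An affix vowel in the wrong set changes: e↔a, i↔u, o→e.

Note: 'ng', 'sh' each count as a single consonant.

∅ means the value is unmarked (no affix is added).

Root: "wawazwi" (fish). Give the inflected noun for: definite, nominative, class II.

wmiwawazwii

Attach definiteness definite mu- → muwawazwi.
Attach case nominative -i → muwawazwii.
Attach noun class class II w- (before consonant 'm') → wmuwawazwii.
Apply vowel harmony: wmuwawazwii → wmiwawazwii.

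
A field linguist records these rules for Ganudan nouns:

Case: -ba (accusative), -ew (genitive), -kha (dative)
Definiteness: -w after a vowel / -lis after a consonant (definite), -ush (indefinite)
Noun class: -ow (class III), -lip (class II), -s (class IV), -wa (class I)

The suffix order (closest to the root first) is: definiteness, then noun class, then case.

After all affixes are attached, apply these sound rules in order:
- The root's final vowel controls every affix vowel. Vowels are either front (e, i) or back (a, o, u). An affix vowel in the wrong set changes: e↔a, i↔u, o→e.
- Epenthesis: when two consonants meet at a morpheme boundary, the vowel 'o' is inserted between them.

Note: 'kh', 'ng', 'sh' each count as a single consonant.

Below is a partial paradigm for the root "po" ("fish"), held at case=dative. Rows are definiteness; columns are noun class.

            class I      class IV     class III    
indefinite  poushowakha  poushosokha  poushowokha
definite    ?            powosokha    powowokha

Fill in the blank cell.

powowakha

Attach definiteness definite -w (after vowel 'o') → pow.
Attach noun class class I -wa → powwa.
Attach case dative -kha → powwakha.
Vowel harmony: no change.
Apply epenthesis: powwakha → powowakha.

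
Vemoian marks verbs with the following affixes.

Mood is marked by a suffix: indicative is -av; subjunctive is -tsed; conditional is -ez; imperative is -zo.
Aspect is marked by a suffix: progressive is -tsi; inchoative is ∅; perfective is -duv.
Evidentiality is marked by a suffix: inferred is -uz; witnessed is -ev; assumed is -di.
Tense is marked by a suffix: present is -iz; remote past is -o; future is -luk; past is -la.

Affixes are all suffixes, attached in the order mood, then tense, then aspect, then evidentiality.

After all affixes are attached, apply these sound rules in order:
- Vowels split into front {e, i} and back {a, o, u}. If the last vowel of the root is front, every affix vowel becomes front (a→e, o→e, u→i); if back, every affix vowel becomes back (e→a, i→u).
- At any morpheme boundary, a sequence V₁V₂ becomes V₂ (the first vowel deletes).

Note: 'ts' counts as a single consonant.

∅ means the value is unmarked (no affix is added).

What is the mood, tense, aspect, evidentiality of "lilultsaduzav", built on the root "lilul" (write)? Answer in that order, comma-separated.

subjunctive, present, inchoative, witnessed

Segment: lilul-tsed-iz-ev.
mood: -tsed → subjunctive.
tense: -iz → present.
aspect: ∅ → inchoative.
evidentiality: -ev → witnessed.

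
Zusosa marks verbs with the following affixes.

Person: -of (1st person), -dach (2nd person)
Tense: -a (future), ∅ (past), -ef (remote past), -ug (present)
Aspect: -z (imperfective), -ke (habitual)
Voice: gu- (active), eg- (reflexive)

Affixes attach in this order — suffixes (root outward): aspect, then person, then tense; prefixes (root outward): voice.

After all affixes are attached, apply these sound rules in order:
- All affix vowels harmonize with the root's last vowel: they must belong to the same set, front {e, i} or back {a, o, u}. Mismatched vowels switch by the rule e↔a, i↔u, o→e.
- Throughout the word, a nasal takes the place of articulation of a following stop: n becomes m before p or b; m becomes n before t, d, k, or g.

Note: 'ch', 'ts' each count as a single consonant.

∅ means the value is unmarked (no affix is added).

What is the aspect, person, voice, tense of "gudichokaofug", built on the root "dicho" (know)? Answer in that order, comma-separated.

Segment: gu-dicho-ke-of-ug.
aspect: -ke → habitual.
person: -of → 1st person.
voice: gu- → active.
tense: -ug → present.

habitual, 1st person, active, present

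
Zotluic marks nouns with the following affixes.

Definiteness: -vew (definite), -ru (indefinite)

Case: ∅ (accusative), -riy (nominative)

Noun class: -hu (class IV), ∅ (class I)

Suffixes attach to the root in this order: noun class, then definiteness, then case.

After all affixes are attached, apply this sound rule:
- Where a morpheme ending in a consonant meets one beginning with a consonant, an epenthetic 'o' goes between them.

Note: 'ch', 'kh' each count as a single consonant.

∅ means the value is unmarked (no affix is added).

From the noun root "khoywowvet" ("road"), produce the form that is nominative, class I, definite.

khoywowvetoveworiy

noun class = class I: zero marking, form stays khoywowvet.
Attach definiteness definite -vew → khoywowvetvew.
Attach case nominative -riy → khoywowvetvewriy.
Apply epenthesis: khoywowvetvewriy → khoywowvetoveworiy.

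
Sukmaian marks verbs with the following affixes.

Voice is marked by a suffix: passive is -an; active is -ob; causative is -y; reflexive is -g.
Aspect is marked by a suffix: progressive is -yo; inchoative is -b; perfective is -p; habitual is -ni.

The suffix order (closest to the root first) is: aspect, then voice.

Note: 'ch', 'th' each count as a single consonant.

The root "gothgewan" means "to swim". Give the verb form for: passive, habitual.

Attach aspect habitual -ni → gothgewanni.
Attach voice passive -an → gothgewannian.

gothgewannian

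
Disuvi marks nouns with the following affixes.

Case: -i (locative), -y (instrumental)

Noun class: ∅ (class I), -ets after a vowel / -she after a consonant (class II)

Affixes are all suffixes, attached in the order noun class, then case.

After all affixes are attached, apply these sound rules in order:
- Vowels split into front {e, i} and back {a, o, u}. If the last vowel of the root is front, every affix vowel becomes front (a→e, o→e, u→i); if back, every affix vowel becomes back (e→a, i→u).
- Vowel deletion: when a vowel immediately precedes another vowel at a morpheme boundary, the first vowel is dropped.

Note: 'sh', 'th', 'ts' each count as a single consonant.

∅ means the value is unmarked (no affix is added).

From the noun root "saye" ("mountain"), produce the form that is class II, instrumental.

Attach noun class class II -ets (after vowel 'e') → sayeets.
Attach case instrumental -y → sayeetsy.
Vowel harmony: no change.
Apply vowel deletion: sayeetsy → sayetsy.

sayetsy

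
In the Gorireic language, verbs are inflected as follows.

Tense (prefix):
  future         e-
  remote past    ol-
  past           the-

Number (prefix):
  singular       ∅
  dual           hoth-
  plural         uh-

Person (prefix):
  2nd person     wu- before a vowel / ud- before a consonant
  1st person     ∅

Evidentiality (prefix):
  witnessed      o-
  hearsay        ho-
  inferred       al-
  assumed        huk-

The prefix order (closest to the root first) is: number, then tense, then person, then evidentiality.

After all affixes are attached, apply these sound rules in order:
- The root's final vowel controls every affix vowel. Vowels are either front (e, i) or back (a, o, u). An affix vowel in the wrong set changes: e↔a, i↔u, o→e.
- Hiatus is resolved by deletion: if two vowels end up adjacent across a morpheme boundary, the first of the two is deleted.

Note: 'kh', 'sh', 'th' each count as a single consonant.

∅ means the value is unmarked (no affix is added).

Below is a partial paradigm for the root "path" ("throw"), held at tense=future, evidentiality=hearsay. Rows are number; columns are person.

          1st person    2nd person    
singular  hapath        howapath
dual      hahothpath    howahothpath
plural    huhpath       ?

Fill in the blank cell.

howuhpath

Attach number plural uh- → uhpath.
Attach tense future e- → euhpath.
Attach person 2nd person wu- (before vowel 'e') → wueuhpath.
Attach evidentiality hearsay ho- → howueuhpath.
Apply vowel harmony: howueuhpath → howuauhpath.
Apply vowel deletion: howuauhpath → howuhpath.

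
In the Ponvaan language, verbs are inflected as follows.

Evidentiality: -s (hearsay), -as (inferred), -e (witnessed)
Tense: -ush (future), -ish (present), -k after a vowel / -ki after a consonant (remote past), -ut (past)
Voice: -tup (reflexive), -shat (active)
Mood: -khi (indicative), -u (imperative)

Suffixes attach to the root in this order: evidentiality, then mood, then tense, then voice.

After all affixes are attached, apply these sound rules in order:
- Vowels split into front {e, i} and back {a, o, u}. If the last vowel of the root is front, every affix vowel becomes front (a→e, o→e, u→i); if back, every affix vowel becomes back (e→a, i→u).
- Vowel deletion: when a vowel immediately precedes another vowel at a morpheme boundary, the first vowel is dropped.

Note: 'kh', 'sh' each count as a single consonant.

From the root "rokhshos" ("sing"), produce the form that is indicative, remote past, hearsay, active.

rokhshosskhukshat

Attach evidentiality hearsay -s → rokhshoss.
Attach mood indicative -khi → rokhshosskhi.
Attach tense remote past -k (after vowel 'i') → rokhshosskhik.
Attach voice active -shat → rokhshosskhikshat.
Apply vowel harmony: rokhshosskhikshat → rokhshosskhukshat.
Vowel deletion: no change.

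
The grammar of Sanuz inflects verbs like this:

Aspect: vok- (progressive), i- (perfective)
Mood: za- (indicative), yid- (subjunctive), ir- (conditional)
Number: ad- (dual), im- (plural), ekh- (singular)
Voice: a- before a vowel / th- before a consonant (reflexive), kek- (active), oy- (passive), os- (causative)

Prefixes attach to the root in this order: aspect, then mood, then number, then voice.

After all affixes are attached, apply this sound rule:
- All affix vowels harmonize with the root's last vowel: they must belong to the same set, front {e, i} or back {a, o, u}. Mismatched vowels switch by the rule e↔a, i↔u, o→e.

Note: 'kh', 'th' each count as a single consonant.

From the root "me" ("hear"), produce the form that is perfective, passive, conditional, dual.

Attach aspect perfective i- → ime.
Attach mood conditional ir- → irime.
Attach number dual ad- → adirime.
Attach voice passive oy- → oyadirime.
Apply vowel harmony: oyadirime → eyedirime.

eyedirime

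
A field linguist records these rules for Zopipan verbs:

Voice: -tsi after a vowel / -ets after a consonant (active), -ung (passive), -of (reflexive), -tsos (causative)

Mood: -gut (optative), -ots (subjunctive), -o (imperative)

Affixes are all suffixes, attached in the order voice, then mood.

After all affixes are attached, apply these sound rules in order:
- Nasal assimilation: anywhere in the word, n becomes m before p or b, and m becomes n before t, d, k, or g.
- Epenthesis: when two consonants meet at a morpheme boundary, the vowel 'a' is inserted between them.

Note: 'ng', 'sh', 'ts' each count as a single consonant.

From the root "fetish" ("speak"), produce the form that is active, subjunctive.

fetishetsots

Attach voice active -ets (after consonant 'sh') → fetishets.
Attach mood subjunctive -ots → fetishetsots.
Nasal assimilation: no change.
Epenthesis: no change.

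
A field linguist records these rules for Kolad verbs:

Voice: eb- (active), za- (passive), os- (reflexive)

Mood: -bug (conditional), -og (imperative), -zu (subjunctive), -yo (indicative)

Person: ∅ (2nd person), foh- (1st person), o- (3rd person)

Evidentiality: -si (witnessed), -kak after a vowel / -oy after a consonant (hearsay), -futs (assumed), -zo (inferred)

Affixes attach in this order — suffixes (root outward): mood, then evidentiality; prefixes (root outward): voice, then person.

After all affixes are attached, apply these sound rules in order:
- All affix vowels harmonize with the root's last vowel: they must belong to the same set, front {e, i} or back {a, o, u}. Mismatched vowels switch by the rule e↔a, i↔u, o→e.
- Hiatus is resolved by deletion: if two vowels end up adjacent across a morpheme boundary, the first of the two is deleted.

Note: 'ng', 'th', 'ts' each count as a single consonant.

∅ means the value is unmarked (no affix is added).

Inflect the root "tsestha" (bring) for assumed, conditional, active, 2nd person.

abtsesthabugfuts

Attach voice active eb- → ebtsestha.
Attach mood conditional -bug → ebtsesthabug.
person = 2nd person: zero marking, form stays ebtsesthabug.
Attach evidentiality assumed -futs → ebtsesthabugfuts.
Apply vowel harmony: ebtsesthabugfuts → abtsesthabugfuts.
Vowel deletion: no change.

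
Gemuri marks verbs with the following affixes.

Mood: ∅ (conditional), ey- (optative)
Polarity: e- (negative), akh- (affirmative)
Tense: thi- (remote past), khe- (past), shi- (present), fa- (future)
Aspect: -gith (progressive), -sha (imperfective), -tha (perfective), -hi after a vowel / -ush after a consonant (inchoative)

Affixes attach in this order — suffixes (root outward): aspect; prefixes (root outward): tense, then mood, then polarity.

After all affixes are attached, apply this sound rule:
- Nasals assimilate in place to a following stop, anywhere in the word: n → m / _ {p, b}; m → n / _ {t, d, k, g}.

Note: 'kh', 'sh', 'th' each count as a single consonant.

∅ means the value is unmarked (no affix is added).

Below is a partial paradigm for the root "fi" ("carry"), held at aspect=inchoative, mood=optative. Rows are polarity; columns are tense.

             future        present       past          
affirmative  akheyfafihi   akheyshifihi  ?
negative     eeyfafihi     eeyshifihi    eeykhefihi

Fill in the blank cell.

akheykhefihi

Attach aspect inchoative -hi (after vowel 'i') → fihi.
Attach tense past khe- → khefihi.
Attach mood optative ey- → eykhefihi.
Attach polarity affirmative akh- → akheykhefihi.
Nasal assimilation: no change.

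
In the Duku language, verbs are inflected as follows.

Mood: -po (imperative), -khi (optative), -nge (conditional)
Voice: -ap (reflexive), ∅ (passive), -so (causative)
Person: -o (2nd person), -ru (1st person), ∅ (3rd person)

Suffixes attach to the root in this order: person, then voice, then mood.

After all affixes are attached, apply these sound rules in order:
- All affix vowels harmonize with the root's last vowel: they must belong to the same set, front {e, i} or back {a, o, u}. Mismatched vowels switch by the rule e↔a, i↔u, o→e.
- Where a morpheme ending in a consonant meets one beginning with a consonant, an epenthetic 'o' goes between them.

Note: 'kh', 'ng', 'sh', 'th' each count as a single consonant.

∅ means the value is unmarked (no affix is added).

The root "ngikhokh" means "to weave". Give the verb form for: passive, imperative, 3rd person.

person = 3rd person: zero marking, form stays ngikhokh.
voice = passive: zero marking, form stays ngikhokh.
Attach mood imperative -po → ngikhokhpo.
Vowel harmony: no change.
Apply epenthesis: ngikhokhpo → ngikhokhopo.

ngikhokhopo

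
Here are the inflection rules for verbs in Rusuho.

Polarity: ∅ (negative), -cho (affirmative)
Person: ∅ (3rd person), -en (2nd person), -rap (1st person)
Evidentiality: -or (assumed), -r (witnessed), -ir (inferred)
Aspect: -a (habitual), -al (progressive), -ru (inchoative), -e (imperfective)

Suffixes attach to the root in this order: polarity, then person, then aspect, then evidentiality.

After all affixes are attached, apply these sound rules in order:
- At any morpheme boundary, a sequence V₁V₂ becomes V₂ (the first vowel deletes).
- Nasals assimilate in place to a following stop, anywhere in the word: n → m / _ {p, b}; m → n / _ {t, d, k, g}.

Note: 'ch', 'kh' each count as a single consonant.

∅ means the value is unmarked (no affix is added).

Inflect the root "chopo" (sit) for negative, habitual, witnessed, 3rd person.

polarity = negative: zero marking, form stays chopo.
person = 3rd person: zero marking, form stays chopo.
Attach aspect habitual -a → chopoa.
Attach evidentiality witnessed -r → chopoar.
Apply vowel deletion: chopoar → chopar.
Nasal assimilation: no change.

chopar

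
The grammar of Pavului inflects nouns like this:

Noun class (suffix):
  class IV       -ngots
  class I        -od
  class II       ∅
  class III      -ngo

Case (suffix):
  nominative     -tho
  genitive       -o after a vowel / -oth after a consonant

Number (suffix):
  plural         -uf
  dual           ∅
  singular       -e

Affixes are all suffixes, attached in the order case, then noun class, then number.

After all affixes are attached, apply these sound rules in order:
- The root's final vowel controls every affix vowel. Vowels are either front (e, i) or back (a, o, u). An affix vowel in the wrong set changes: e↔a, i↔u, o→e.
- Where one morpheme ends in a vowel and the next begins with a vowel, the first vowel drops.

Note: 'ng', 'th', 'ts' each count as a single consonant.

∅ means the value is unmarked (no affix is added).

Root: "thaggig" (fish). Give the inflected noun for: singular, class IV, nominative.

thaggigthengetse

Attach case nominative -tho → thaggigtho.
Attach noun class class IV -ngots → thaggigthongots.
Attach number singular -e → thaggigthongotse.
Apply vowel harmony: thaggigthongotse → thaggigthengetse.
Vowel deletion: no change.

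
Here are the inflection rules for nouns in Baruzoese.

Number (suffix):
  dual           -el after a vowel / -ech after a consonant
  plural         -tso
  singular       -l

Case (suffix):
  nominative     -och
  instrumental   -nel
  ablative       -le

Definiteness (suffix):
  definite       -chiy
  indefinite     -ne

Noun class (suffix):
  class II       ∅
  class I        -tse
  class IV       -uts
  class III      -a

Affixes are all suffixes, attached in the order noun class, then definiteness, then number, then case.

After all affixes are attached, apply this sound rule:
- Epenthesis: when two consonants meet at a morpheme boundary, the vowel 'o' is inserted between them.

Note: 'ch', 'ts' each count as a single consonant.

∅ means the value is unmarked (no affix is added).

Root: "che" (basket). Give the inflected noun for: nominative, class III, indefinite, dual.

cheaneeloch

Attach noun class class III -a → chea.
Attach definiteness indefinite -ne → cheane.
Attach number dual -el (after vowel 'e') → cheaneel.
Attach case nominative -och → cheaneeloch.
Epenthesis: no change.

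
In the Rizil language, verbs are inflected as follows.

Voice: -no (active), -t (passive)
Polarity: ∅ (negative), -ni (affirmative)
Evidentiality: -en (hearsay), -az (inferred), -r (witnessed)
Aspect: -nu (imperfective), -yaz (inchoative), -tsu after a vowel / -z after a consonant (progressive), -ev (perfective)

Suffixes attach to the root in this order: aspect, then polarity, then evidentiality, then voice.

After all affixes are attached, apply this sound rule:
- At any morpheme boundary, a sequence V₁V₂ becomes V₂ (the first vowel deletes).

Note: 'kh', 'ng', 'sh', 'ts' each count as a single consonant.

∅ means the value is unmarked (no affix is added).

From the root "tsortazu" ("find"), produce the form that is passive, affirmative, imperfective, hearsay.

Attach aspect imperfective -nu → tsortazunu.
Attach polarity affirmative -ni → tsortazununi.
Attach evidentiality hearsay -en → tsortazununien.
Attach voice passive -t → tsortazununient.
Apply vowel deletion: tsortazununient → tsortazununent.

tsortazununent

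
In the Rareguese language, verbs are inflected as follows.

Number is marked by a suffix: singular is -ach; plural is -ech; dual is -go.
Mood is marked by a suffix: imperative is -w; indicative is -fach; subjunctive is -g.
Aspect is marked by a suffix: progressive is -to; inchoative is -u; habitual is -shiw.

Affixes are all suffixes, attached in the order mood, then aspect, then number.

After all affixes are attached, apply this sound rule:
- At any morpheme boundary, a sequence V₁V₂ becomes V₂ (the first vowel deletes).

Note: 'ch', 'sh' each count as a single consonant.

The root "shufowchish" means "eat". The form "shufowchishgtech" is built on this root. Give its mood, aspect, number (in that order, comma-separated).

subjunctive, progressive, plural

Segment: shufowchish-g-to-ech.
mood: -g → subjunctive.
aspect: -to → progressive.
number: -ech → plural.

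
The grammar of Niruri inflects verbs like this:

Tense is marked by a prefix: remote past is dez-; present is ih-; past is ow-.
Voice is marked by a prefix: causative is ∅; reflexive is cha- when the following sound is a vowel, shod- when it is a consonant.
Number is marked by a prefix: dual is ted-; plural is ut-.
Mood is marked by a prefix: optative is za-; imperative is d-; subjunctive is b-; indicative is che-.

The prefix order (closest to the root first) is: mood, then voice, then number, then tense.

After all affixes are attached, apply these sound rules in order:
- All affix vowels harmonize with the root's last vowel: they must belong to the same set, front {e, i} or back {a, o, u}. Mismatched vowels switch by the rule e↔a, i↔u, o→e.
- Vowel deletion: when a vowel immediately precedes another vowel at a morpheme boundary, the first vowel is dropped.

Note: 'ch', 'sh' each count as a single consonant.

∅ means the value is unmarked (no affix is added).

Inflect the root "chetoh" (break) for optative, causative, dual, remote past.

Attach mood optative za- → zachetoh.
voice = causative: zero marking, form stays zachetoh.
Attach number dual ted- → tedzachetoh.
Attach tense remote past dez- → deztedzachetoh.
Apply vowel harmony: deztedzachetoh → daztadzachetoh.
Vowel deletion: no change.

daztadzachetoh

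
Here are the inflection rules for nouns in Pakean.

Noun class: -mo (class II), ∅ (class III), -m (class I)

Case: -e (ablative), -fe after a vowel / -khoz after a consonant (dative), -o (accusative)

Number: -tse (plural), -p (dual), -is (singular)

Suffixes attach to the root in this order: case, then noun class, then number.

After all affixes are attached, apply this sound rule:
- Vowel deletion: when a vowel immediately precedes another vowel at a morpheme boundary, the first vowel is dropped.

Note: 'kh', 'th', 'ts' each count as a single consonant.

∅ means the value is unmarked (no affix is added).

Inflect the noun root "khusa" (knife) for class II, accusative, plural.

Attach case accusative -o → khusao.
Attach noun class class II -mo → khusaomo.
Attach number plural -tse → khusaomotse.
Apply vowel deletion: khusaomotse → khusomotse.

khusomotse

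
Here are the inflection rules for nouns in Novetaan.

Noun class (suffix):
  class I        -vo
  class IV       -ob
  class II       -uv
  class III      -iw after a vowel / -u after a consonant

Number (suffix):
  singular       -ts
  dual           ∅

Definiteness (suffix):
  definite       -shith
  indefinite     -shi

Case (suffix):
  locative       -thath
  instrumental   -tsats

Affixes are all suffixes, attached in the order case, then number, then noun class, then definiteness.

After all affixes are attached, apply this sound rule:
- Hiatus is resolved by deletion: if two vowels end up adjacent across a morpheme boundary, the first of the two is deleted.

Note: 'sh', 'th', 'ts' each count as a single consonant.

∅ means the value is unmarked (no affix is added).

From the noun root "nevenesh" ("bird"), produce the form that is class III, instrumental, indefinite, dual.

neveneshtsatsushi

Attach case instrumental -tsats → neveneshtsats.
number = dual: zero marking, form stays neveneshtsats.
Attach noun class class III -u (after consonant 'ts') → neveneshtsatsu.
Attach definiteness indefinite -shi → neveneshtsatsushi.
Vowel deletion: no change.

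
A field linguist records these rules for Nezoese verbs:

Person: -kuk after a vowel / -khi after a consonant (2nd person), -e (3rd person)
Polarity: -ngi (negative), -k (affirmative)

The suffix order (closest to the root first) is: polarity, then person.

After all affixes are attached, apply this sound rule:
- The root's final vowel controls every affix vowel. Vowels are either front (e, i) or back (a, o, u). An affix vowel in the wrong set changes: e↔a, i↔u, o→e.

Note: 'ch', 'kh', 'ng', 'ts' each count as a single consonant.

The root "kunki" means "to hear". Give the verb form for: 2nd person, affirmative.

kunkikkhi

Attach polarity affirmative -k → kunkik.
Attach person 2nd person -khi (after consonant 'k') → kunkikkhi.
Vowel harmony: no change.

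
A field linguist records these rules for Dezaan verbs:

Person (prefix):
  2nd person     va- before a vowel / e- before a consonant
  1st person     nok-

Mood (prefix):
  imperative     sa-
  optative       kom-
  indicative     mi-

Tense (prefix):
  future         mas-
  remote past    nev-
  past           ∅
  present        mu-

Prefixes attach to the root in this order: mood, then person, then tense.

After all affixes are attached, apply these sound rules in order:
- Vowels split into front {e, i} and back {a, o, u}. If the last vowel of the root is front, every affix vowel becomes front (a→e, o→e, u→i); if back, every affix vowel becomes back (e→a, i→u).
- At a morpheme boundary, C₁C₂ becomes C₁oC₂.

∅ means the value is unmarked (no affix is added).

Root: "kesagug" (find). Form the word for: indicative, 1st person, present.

munokomukesagug

Attach mood indicative mi- → mikesagug.
Attach person 1st person nok- → nokmikesagug.
Attach tense present mu- → munokmikesagug.
Apply vowel harmony: munokmikesagug → munokmukesagug.
Apply epenthesis: munokmukesagug → munokomukesagug.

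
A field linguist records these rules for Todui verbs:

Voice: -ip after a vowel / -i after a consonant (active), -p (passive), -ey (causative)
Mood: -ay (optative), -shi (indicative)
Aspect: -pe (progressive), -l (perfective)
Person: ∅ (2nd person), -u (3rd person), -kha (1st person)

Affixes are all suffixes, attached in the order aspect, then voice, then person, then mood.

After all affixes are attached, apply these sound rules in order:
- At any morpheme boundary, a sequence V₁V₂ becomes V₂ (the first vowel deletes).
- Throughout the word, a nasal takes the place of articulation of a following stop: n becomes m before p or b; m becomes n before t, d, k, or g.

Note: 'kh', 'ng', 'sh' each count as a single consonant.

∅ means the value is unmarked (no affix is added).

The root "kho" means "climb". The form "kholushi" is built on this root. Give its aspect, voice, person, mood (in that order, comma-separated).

Segment: kho-l-i-u-shi.
aspect: -l → perfective.
voice: -ip/i → active.
person: -u → 3rd person.
mood: -shi → indicative.

perfective, active, 3rd person, indicative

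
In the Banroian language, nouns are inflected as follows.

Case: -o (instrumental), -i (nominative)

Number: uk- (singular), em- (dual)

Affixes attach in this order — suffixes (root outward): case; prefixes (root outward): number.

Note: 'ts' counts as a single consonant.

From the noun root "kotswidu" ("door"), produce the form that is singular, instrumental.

Attach number singular uk- → ukkotswidu.
Attach case instrumental -o → ukkotswiduo.

ukkotswiduo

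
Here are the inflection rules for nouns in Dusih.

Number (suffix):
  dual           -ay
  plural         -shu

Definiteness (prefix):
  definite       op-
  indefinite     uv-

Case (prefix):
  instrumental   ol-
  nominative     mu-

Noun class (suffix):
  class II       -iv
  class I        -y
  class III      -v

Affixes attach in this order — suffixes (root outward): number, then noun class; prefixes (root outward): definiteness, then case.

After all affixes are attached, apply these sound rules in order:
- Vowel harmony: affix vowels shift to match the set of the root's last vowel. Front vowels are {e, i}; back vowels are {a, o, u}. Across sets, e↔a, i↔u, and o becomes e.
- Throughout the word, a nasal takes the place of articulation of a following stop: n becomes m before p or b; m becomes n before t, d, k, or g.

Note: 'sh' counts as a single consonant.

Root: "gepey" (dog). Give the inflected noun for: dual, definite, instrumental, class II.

elepgepeyeyiv

Attach definiteness definite op- → opgepey.
Attach number dual -ay → opgepeyay.
Attach case instrumental ol- → olopgepeyay.
Attach noun class class II -iv → olopgepeyayiv.
Apply vowel harmony: olopgepeyayiv → elepgepeyeyiv.
Nasal assimilation: no change.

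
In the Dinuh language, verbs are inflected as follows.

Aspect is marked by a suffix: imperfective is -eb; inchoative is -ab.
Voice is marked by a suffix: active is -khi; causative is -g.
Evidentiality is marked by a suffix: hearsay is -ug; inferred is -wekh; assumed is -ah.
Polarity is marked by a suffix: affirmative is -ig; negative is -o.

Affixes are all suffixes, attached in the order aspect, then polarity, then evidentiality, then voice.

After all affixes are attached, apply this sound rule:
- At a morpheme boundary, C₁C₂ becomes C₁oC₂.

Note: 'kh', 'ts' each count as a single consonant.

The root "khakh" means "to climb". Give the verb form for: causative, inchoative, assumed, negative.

Attach aspect inchoative -ab → khakhab.
Attach polarity negative -o → khakhabo.
Attach evidentiality assumed -ah → khakhaboah.
Attach voice causative -g → khakhaboahg.
Apply epenthesis: khakhaboahg → khakhaboahog.

khakhaboahog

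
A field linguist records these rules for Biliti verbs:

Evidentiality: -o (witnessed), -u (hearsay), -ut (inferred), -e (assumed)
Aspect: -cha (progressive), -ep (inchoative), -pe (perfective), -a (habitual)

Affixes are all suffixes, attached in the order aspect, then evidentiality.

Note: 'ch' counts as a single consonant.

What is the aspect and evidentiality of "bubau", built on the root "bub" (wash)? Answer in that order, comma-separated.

habitual, hearsay

Segment: bub-a-u.
aspect: -a → habitual.
evidentiality: -u → hearsay.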